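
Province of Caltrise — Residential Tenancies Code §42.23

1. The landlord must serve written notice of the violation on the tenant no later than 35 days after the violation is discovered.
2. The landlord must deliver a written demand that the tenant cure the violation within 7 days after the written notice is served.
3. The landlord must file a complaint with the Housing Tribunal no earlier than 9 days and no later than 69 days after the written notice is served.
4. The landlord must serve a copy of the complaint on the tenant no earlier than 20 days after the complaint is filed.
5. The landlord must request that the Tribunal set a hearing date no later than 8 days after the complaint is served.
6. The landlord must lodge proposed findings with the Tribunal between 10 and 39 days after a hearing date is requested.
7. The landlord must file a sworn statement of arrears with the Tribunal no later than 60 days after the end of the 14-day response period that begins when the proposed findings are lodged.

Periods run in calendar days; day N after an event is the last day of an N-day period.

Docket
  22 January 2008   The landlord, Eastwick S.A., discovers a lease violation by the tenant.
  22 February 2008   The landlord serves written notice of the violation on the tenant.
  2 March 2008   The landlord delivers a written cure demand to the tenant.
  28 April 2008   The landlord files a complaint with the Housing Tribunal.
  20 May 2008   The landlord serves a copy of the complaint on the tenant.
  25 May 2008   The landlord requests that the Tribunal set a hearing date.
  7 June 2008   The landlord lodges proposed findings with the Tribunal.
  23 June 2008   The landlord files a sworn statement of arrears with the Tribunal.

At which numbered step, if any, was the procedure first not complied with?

Step 2

(1) due by 22 January 2008 + 35 days = 26 February 2008; 22 February 2008 is within that limit.
(2) due by 22 February 2008 + 7 days = 29 February 2008; 2 March 2008 misses that deadline by 2 days.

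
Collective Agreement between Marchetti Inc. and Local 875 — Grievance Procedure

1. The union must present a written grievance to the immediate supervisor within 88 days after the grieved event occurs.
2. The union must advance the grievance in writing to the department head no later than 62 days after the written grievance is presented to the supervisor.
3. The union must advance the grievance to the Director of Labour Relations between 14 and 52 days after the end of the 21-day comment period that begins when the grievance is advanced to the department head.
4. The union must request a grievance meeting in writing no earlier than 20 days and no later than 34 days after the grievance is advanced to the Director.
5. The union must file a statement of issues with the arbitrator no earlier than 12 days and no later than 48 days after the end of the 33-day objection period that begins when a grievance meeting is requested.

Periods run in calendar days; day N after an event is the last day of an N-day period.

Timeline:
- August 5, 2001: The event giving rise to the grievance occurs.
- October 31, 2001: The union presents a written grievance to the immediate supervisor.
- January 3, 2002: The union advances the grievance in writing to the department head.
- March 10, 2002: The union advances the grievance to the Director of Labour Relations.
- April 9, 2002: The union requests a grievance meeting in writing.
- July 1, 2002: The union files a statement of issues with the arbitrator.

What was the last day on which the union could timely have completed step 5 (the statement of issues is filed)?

June 29, 2002

A grievance meeting is requested on April 9, 2002; the 33-day objection period therefore ends May 12, 2002, and step 5 runs from that date. The window is 12–48 days after May 12, 2002; it closes on June 29, 2002.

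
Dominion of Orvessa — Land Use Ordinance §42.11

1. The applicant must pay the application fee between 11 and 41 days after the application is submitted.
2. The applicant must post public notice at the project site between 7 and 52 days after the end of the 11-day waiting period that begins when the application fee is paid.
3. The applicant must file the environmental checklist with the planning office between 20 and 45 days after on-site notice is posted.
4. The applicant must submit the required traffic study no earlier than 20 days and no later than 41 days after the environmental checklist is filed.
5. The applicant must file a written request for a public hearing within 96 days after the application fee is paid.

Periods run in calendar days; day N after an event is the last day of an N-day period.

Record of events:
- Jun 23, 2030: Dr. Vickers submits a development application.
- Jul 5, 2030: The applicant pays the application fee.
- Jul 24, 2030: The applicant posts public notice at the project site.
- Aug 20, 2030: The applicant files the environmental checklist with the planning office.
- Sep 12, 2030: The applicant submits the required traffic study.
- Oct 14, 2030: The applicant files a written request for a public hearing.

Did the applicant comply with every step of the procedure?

No

Step 1: the window is 11–41 days after Jun 23, 2030 (when the application is submitted), so Jul 4, 2030 through Aug 3, 2030; Jul 5, 2030 falls inside that range.
Step 2: the window is 7–52 days after Jul 16, 2030 (end of the 11-day waiting period, which began when the application fee is paid on Jul 5, 2030), so Jul 23, 2030 through Sep 6, 2030; done Jul 24, 2030, which is between those dates.
Step 3: the window is 20–45 days after Jul 24, 2030 (when on-site notice is posted), so Aug 13, 2030 through Sep 7, 2030; done Aug 20, 2030, which is between those dates.
Step 4: the window is 20–41 days after Aug 20, 2030 (when the environmental checklist is filed), so Sep 9, 2030 through Sep 30, 2030; done Sep 12, 2030 — within the window.
Step 5: 96 days after Jul 5, 2030 (when the application fee is paid) is Oct 9, 2030; done Oct 14, 2030 — 5 days late.
That is the first point of non-compliance.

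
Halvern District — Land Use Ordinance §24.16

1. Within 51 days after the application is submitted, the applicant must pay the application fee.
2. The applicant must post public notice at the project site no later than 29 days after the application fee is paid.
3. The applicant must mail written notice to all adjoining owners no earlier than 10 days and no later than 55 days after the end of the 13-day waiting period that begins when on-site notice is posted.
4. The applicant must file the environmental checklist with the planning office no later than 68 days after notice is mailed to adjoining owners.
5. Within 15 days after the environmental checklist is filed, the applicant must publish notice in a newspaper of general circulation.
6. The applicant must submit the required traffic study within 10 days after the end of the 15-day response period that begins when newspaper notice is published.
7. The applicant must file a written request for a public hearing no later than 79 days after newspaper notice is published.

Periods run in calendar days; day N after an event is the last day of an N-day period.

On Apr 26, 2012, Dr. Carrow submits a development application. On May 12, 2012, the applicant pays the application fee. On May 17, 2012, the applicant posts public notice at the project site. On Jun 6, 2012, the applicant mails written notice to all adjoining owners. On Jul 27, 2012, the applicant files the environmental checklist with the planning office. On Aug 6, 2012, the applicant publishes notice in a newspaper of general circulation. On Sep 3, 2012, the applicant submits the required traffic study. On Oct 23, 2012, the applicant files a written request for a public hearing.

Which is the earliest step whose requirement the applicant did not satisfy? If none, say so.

Step 3

Step 1: 51 days after Apr 26, 2012 (when the application is submitted) is Jun 16, 2012; completed May 12, 2012, before the deadline.
Step 2: 29 days after May 12, 2012 (when the application fee is paid) is Jun 10, 2012; May 17, 2012 is within that limit.
Step 3: the window is 10–55 days after May 30, 2012 (end of the 13-day waiting period, which began when on-site notice is posted on May 17, 2012), so Jun 9, 2012 through Jul 24, 2012; Jun 6, 2012 is 3 days too early.
That is the first point of non-compliance.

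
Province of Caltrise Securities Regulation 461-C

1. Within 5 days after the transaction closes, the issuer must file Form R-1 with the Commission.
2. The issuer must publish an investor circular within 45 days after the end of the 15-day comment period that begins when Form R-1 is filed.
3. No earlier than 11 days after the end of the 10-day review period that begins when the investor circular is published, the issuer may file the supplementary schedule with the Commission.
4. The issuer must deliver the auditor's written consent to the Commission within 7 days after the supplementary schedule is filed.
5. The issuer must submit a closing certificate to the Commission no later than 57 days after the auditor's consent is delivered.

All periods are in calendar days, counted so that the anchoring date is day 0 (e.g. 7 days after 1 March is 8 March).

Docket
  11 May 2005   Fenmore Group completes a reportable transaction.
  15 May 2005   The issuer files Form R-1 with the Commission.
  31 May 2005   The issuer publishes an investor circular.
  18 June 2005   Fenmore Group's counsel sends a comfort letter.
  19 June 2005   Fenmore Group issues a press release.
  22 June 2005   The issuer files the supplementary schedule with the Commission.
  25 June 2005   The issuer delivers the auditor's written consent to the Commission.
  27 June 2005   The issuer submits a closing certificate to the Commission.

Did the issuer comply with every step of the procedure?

Step 1: 5 days after 11 May 2005 (when the transaction closes) is 16 May 2005; completed 15 May 2005, before the deadline.
Step 2: 45 days after 30 May 2005 (end of the 15-day comment period, which began when Form R-1 is filed on 15 May 2005) is 14 July 2005; 31 May 2005 is within that limit.
Step 3: the earliest permitted date is 11 days after 10 June 2005 (end of the 10-day review period, which began when the investor circular is published on 31 May 2005), i.e. 21 June 2005; done 22 June 2005 — permitted.
Step 4: 7 days after 22 June 2005 (when the supplementary schedule is filed) is 29 June 2005; done 25 June 2005 — timely.
Step 5: 57 days after 25 June 2005 (when the auditor's consent is delivered) is 21 August 2005; done 27 June 2005 — timely.

Yes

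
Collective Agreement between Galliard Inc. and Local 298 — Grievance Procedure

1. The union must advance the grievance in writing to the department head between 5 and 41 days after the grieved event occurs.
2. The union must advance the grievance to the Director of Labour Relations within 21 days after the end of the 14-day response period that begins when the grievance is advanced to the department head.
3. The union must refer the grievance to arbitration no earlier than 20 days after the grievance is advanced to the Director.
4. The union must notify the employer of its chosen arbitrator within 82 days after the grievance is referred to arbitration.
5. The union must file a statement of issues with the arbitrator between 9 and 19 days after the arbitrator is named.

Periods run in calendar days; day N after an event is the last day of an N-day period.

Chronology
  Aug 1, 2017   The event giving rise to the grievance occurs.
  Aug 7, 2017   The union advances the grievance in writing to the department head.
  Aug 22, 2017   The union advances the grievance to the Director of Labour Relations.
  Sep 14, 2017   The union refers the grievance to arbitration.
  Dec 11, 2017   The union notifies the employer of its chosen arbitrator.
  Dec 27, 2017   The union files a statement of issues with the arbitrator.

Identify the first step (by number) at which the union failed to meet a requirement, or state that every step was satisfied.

Step 1: the window is 5–41 days after Aug 1, 2017 (when the grieved event occurs), so Aug 6, 2017 through Sep 11, 2017; Aug 7, 2017 falls inside that range.
Step 2: 21 days after Aug 21, 2017 (end of the 14-day response period, which began when the grievance is advanced to the department head on Aug 7, 2017) is Sep 11, 2017; Aug 22, 2017 is within that limit.
Step 3: the earliest permitted date is 20 days after Aug 22, 2017 (when the grievance is advanced to the Director), i.e. Sep 11, 2017; done Sep 14, 2017, after the minimum wait.
Step 4: 82 days after Sep 14, 2017 (when the grievance is referred to arbitration) is Dec 5, 2017; done Dec 11, 2017 — 6 days late.
The analysis stops there.

Step 4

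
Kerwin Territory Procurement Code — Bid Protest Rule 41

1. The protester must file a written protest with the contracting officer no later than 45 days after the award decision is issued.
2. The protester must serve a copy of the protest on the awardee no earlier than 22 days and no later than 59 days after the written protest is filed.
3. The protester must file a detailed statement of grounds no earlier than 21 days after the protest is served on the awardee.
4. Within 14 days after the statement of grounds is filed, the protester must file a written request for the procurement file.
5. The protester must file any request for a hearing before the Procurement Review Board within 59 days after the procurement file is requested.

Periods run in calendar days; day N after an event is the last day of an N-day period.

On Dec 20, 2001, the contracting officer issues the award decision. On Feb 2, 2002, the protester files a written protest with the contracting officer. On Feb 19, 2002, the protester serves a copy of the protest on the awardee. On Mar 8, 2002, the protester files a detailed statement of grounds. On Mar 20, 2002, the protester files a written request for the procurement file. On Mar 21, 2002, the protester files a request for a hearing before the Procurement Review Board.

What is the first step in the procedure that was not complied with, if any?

Step 2

(1) due by Dec 20, 2001 + 45 days = Feb 3, 2002; done Feb 2, 2002 — timely.
(2) the permitted window runs from Feb 2, 2002 + 22 = Feb 24, 2002 to Feb 2, 2002 + 59 = Apr 2, 2002; done Feb 19, 2002 — 5 days before the window opened.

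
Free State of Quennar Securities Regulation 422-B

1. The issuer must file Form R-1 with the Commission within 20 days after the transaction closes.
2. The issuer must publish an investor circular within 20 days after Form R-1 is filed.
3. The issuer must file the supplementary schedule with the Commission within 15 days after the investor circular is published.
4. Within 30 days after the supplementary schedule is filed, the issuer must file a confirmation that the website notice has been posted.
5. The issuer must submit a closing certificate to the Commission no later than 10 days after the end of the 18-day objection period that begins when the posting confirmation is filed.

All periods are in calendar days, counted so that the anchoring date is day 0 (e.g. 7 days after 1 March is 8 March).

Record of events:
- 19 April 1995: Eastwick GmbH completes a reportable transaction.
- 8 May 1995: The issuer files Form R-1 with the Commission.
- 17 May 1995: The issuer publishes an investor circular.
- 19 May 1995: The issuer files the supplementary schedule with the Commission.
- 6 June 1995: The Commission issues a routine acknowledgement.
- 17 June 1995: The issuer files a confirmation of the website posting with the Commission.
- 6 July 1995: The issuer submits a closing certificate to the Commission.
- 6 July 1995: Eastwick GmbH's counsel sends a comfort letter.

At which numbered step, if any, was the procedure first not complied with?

None — every step was satisfied

Step 1: 20 days after 19 April 1995 (when the transaction closes) is 9 May 1995; done 8 May 1995 — timely.
Step 2: 20 days after 8 May 1995 (when Form R-1 is filed) is 28 May 1995; completed 17 May 1995, before the deadline.
Step 3: 15 days after 17 May 1995 (when the investor circular is published) is 1 June 1995; done 19 May 1995 — timely.
Step 4: 30 days after 19 May 1995 (when the supplementary schedule is filed) is 18 June 1995; completed 17 June 1995, before the deadline.
Step 5: 10 days after 5 July 1995 (end of the 18-day objection period, which began when the posting confirmation is filed on 17 June 1995) is 15 July 1995; 6 July 1995 is within that limit.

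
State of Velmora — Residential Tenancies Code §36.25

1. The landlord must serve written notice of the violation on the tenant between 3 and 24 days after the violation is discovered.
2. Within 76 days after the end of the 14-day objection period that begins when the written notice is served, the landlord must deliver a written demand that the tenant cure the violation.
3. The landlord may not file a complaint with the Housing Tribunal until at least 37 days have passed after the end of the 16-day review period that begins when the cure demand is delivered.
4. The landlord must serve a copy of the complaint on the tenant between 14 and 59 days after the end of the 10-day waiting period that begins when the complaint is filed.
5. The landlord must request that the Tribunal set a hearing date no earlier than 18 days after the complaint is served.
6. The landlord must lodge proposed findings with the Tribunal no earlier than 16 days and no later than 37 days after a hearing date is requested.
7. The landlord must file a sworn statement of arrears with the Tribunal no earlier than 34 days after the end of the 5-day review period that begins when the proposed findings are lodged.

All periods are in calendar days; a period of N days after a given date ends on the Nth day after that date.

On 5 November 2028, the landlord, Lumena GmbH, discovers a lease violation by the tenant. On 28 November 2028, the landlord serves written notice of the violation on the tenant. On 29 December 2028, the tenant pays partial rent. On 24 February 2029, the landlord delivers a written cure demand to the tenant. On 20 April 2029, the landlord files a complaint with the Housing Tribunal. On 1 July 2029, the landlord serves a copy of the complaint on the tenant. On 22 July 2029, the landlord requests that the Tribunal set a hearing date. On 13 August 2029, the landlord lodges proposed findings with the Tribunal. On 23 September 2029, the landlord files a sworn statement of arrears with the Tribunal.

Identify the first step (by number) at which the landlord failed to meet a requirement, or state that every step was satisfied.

Step 1 — 3 and 24 days from 5 November 2028 (when the violation is discovered) are 8 November 2028 and 29 November 2028 respectively; 28 November 2028 falls inside that range.
Step 2 — counting 76 days from 12 December 2028 (end of the 14-day objection period, which began when the written notice is served on 28 November 2028) gives a deadline of 26 February 2029; done 24 February 2029 — timely.
Step 3 — must wait 37 days from 12 March 2029 (end of the 16-day review period, which began when the cure demand is delivered on 24 February 2029), so not before 18 April 2029; done 20 April 2029, after the minimum wait.
Step 4 — 14 and 59 days from 30 April 2029 (end of the 10-day waiting period, which began when the complaint is filed on 20 April 2029) are 14 May 2029 and 28 June 2029 respectively; 1 July 2029 is 3 days past the end of the window.
No need to go further; step 4 was not satisfied.

Step 4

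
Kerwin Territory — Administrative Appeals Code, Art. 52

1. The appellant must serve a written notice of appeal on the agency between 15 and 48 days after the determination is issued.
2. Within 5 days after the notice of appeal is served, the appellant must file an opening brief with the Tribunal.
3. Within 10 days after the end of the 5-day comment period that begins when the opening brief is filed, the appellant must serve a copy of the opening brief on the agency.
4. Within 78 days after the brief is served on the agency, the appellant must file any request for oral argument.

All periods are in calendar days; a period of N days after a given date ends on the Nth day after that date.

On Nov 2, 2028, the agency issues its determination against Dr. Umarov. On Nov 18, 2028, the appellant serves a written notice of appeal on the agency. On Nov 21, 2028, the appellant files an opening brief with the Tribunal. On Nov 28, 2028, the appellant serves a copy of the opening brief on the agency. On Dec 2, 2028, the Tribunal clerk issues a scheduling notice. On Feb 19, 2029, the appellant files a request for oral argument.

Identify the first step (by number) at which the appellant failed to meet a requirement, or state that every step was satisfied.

Step 4

Step 1: the window is 15–48 days after Nov 2, 2028 (when the determination is issued), so Nov 17, 2028 through Dec 20, 2028; done Nov 18, 2028, which is between those dates.
Step 2: 5 days after Nov 18, 2028 (when the notice of appeal is served) is Nov 23, 2028; done Nov 21, 2028 — timely.
Step 3: 10 days after Nov 26, 2028 (end of the 5-day comment period, which began when the opening brief is filed on Nov 21, 2028) is Dec 6, 2028; Nov 28, 2028 is within that limit.
Step 4: 78 days after Nov 28, 2028 (when the brief is served on the agency) is Feb 14, 2029; done Feb 19, 2029 — 5 days late.
The procedure was therefore not followed at step 4.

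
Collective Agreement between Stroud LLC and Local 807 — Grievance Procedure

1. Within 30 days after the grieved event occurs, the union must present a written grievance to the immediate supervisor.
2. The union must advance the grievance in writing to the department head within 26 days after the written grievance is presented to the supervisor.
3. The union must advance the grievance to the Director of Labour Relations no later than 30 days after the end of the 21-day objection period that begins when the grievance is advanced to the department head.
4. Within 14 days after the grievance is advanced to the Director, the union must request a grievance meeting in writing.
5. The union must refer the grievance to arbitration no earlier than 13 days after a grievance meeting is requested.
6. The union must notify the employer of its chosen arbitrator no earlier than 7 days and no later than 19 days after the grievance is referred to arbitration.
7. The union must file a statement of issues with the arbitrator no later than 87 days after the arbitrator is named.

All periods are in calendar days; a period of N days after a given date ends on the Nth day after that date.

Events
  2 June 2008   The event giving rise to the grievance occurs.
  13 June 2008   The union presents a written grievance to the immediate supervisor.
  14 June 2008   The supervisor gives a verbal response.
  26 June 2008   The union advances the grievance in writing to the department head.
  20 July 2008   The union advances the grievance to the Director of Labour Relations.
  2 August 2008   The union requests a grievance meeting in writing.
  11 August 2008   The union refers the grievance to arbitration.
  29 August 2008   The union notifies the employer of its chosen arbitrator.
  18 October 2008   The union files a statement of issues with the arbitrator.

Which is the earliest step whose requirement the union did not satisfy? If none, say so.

Step 5

(1) due by 2 June 2008 + 30 days = 2 July 2008; done 13 June 2008 — timely.
(2) due by 13 June 2008 + 26 days = 9 July 2008; done 26 June 2008 — timely.
(3) due by 17 July 2008 + 30 days = 16 August 2008; done 20 July 2008 — timely.
(4) due by 20 July 2008 + 14 days = 3 August 2008; 2 August 2008 is within that limit.
(5) permitted from 2 August 2008 + 13 days = 15 August 2008 onward; acted on 11 August 2008, 4 days prematurely.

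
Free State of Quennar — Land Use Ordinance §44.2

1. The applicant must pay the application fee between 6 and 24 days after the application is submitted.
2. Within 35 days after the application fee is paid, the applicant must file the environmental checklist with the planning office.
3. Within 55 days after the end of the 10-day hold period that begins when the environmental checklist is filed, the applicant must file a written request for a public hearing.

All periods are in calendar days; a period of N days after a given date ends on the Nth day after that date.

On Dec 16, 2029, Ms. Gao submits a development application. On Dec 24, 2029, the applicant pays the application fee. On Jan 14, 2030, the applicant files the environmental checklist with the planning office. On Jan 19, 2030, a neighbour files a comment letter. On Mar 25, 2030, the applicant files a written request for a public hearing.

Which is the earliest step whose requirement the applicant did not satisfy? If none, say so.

Step 3

Step 1 — 6 and 24 days from Dec 16, 2029 (when the application is submitted) are Dec 22, 2029 and Jan 9, 2030 respectively; done Dec 24, 2029, which is between those dates.
Step 2 — counting 35 days from Dec 24, 2029 (when the application fee is paid) gives a deadline of Jan 28, 2030; done Jan 14, 2030 — timely.
Step 3 — counting 55 days from Jan 24, 2030 (end of the 10-day hold period, which began when the environmental checklist is filed on Jan 14, 2030) gives a deadline of Mar 20, 2030; not done until Mar 25, 2030, 5 days after the deadline.
The procedure was therefore not followed at step 3.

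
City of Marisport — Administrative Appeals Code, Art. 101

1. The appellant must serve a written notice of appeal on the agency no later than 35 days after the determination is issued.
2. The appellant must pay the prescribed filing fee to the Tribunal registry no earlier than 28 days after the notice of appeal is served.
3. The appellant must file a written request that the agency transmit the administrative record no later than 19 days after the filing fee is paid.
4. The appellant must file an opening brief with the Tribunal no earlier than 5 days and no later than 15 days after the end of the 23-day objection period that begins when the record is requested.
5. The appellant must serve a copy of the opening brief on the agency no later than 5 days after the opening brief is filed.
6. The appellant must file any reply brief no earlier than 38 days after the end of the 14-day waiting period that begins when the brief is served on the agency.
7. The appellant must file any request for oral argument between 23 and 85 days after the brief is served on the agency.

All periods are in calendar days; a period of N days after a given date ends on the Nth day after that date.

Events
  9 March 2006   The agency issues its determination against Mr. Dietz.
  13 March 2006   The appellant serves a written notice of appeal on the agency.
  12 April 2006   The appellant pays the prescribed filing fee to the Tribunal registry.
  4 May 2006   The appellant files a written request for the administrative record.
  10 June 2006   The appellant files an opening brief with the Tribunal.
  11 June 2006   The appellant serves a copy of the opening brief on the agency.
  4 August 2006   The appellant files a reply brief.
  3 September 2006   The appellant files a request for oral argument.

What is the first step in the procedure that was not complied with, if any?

(1) due by 9 March 2006 + 35 days = 13 April 2006; completed 13 March 2006, before the deadline.
(2) permitted from 13 March 2006 + 28 days = 10 April 2006 onward; 12 April 2006 is on or after that date.
(3) due by 12 April 2006 + 19 days = 1 May 2006; not done until 4 May 2006, 3 days after the deadline.
The analysis stops there.

Step 3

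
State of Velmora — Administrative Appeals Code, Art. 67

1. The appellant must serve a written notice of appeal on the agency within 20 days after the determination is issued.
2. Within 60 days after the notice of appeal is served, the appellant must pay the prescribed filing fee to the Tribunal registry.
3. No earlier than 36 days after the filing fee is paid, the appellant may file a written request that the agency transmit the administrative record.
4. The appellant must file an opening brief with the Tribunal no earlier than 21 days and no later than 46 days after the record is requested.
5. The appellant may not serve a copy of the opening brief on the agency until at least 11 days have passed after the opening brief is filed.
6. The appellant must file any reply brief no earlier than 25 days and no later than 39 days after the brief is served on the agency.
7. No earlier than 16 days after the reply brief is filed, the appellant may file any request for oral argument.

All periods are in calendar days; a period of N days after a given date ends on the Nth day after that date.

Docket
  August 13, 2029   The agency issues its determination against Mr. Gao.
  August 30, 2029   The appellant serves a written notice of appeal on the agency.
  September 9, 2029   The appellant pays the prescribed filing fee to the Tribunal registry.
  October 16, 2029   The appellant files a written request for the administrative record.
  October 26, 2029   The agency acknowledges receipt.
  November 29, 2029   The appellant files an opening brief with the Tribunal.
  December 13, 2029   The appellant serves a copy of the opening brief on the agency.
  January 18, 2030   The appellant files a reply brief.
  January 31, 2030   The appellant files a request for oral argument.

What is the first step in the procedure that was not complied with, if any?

(1) due by August 13, 2029 + 20 days = September 2, 2029; completed August 30, 2029, before the deadline.
(2) due by August 30, 2029 + 60 days = October 29, 2029; September 9, 2029 is within that limit.
(3) permitted from September 9, 2029 + 36 days = October 15, 2029 onward; October 16, 2029 is on or after that date.
(4) the permitted window runs from October 16, 2029 + 21 = November 6, 2029 to October 16, 2029 + 46 = December 1, 2029; done November 29, 2029 — within the window.
(5) permitted from November 29, 2029 + 11 days = December 10, 2029 onward; December 13, 2029 is on or after that date.
(6) the permitted window runs from December 13, 2029 + 25 = January 7, 2030 to December 13, 2029 + 39 = January 21, 2030; done January 18, 2030, which is between those dates.
(7) permitted from January 18, 2030 + 16 days = February 3, 2030 onward; acted on January 31, 2030, 3 days prematurely.

Step 7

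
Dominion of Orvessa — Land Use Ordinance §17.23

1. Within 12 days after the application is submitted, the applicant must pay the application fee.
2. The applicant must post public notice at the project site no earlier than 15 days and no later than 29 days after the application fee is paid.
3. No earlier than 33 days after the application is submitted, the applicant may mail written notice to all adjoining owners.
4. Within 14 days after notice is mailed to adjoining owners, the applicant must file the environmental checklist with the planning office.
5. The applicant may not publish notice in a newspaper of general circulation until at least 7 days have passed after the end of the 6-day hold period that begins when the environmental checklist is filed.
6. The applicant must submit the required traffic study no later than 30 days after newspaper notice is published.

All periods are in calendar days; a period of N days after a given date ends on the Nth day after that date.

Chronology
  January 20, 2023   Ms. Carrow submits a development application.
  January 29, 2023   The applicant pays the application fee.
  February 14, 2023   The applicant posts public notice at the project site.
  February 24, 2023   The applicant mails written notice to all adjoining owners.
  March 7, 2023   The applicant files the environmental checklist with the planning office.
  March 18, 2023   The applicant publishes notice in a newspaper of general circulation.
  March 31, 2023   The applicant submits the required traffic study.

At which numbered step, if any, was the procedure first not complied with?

Step 5

Step 1 — counting 12 days from January 20, 2023 (when the application is submitted) gives a deadline of February 1, 2023; January 29, 2023 is within that limit.
Step 2 — 15 and 29 days from January 29, 2023 (when the application fee is paid) are February 13, 2023 and February 27, 2023 respectively; done February 14, 2023, which is between those dates.
Step 3 — must wait 33 days from January 20, 2023 (when the application is submitted), so not before February 22, 2023; February 24, 2023 is on or after that date.
Step 4 — counting 14 days from February 24, 2023 (when notice is mailed to adjoining owners) gives a deadline of March 10, 2023; done March 7, 2023 — timely.
Step 5 — must wait 7 days from March 13, 2023 (end of the 6-day hold period, which began when the environmental checklist is filed on March 7, 2023), so not before March 20, 2023; March 18, 2023 is 2 days before the earliest permitted date.
No need to go further; step 5 was not satisfied.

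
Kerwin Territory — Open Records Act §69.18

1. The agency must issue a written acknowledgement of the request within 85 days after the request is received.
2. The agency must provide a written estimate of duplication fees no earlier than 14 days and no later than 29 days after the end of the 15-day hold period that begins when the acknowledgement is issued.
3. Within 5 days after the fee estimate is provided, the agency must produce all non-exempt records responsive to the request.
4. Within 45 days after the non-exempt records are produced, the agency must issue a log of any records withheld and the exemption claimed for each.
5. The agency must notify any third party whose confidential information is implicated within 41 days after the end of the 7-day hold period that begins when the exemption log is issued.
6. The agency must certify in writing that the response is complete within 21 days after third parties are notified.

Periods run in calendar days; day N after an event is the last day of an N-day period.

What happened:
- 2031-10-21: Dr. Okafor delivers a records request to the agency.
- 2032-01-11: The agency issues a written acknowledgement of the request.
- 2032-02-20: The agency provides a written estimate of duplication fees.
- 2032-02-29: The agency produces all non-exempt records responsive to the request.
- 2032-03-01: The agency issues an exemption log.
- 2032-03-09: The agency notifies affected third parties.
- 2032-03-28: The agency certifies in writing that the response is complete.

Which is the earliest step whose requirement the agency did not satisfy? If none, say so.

Step 1 — counting 85 days from 2031-10-21 (when the request is received) gives a deadline of 2032-01-14; done 2032-01-11 — timely.
Step 2 — 14 and 29 days from 2032-01-26 (end of the 15-day hold period, which began when the acknowledgement is issued on 2032-01-11) are 2032-02-09 and 2032-02-24 respectively; 2032-02-20 falls inside that range.
Step 3 — counting 5 days from 2032-02-20 (when the fee estimate is provided) gives a deadline of 2032-02-25; not done until 2032-02-29, 4 days after the deadline.

Step 3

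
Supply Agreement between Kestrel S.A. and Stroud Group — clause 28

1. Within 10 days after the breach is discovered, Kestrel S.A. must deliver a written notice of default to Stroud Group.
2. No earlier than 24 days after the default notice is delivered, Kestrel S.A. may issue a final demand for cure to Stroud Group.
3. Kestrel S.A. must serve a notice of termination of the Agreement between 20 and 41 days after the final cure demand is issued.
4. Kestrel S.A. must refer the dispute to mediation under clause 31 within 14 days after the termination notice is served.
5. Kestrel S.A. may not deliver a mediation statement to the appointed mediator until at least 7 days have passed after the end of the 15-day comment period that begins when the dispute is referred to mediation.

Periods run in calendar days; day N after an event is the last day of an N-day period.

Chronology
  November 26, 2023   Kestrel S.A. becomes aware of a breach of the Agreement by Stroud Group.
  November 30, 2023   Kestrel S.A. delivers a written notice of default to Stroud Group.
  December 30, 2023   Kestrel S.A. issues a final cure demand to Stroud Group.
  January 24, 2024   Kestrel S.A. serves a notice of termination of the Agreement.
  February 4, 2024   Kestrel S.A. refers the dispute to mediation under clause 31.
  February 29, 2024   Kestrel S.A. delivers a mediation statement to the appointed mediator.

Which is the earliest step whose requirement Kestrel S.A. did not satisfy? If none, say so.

None — every step was satisfied

Step 1: 10 days after November 26, 2023 (when the breach is discovered) is December 6, 2023; November 30, 2023 is within that limit.
Step 2: the earliest permitted date is 24 days after November 30, 2023 (when the default notice is delivered), i.e. December 24, 2023; done December 30, 2023, after the minimum wait.
Step 3: the window is 20–41 days after December 30, 2023 (when the final cure demand is issued), so January 19, 2024 through February 9, 2024; January 24, 2024 falls inside that range.
Step 4: 14 days after January 24, 2024 (when the termination notice is served) is February 7, 2024; completed February 4, 2024, before the deadline.
Step 5: the earliest permitted date is 7 days after February 19, 2024 (end of the 15-day comment period, which began when the dispute is referred to mediation on February 4, 2024), i.e. February 26, 2024; done February 29, 2024, after the minimum wait.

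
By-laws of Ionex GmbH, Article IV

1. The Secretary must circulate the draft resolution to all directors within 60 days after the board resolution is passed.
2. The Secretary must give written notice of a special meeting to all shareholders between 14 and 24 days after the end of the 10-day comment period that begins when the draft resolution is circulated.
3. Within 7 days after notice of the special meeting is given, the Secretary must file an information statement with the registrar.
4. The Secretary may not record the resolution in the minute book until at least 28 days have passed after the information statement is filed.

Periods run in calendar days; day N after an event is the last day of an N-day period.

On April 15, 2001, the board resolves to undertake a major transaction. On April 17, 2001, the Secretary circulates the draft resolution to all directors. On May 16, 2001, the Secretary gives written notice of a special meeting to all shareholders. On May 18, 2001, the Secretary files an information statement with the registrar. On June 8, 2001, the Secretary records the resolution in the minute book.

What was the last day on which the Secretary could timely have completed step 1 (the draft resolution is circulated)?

June 14, 2001

Step 1 runs from April 15, 2001, when the board resolution is passed. 60 days after April 15, 2001 is June 14, 2001.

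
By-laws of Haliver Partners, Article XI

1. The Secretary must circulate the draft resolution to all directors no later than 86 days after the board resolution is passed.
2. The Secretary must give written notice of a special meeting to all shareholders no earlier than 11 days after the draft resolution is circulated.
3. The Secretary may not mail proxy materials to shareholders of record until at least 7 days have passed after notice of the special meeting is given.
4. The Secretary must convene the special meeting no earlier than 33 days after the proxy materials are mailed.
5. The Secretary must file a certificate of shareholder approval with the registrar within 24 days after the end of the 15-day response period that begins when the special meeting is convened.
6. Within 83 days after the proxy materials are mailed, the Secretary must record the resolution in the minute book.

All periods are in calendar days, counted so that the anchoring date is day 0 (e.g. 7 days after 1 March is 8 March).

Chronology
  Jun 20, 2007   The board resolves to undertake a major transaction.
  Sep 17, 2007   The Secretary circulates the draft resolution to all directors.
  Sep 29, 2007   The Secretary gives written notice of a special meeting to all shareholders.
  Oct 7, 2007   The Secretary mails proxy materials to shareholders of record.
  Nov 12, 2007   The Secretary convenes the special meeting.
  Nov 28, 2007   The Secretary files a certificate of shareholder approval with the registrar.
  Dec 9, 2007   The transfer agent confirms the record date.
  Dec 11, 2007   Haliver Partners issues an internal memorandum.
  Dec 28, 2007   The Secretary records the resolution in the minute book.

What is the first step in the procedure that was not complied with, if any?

Step 1 — counting 86 days from Jun 20, 2007 (when the board resolution is passed) gives a deadline of Sep 14, 2007; Sep 17, 2007 misses that deadline by 3 days.
That is the first point of non-compliance.

Step 1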